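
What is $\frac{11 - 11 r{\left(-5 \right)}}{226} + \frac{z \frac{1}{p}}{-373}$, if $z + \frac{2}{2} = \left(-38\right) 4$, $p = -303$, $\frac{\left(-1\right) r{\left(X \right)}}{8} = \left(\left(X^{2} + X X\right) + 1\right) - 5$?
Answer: $\frac{152903181}{8514098} \approx 17.959$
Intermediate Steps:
$r{\left(X \right)} = 32 - 16 X^{2}$ ($r{\left(X \right)} = - 8 \left(\left(\left(X^{2} + X X\right) + 1\right) - 5\right) = - 8 \left(\left(\left(X^{2} + X^{2}\right) + 1\right) - 5\right) = - 8 \left(\left(2 X^{2} + 1\right) - 5\right) = - 8 \left(\left(1 + 2 X^{2}\right) - 5\right) = - 8 \left(-4 + 2 X^{2}\right) = 32 - 16 X^{2}$)
$z = -153$ ($z = -1 - 152 = -153$)
$\frac{11 - 11 r{\left(-5 \right)}}{226} + \frac{z \frac{1}{p}}{-373} = \frac{11 - 11 \left(32 - 16 \left(-5\right)^{2}\right)}{226} + \frac{\left(-153\right) \frac{1}{-303}}{-373} = \left(11 - 11 \left(32 - 400\right)\right) \frac{1}{226} + \left(-153\right) \left(- \frac{1}{303}\right) \left(- \frac{1}{373}\right) = \left(11 - 11 \left(32 - 400\right)\right) \frac{1}{226} + \frac{51}{101} \left(- \frac{1}{373}\right) = \left(11 - -4048\right) \frac{1}{226} - \frac{51}{37673} = \left(11 + 4048\right) \frac{1}{226} - \frac{51}{37673} = 4059 \cdot \frac{1}{226} - \frac{51}{37673} = \frac{4059}{226} - \frac{51}{37673} = \frac{152903181}{8514098}$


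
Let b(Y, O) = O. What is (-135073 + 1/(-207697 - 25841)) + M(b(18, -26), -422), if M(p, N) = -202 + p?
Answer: -31597924939/233538 ≈ -1.3530e+5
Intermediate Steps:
(-135073 + 1/(-207697 - 25841)) + M(b(18, -26), -422) = (-135073 + 1/(-207697 - 25841)) + (-202 - 26) = (-135073 + 1/(-233538)) - 228 = (-135073 - 1/233538) - 228 = -31544678275/233538 - 228 = -31597924939/233538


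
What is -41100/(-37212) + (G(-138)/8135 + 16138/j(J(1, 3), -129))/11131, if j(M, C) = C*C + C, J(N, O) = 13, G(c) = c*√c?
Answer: 314774082769/284974259136 - 138*I*√138/90550685 ≈ 1.1046 - 1.7903e-5*I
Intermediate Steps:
G(c) = c^(3/2)
j(M, C) = C + C² (j(M, C) = C² + C = C + C²)
-41100/(-37212) + (G(-138)/8135 + 16138/j(J(1, 3), -129))/11131 = -41100/(-37212) + ((-138)^(3/2)/8135 + 16138/((-129*(1 - 129))))/11131 = -41100*(-1/37212) + (-138*I*√138*(1/8135) + 16138/((-129*(-128))))*(1/11131) = 3425/3101 + (-138*I*√138/8135 + 16138/16512)*(1/11131) = 3425/3101 + (-138*I*√138/8135 + 16138*(1/16512))*(1/11131) = 3425/3101 + (-138*I*√138/8135 + 8069/8256)*(1/11131) = 3425/3101 + (8069/8256 - 138*I*√138/8135)*(1/11131) = 3425/3101 + (8069/91897536 - 138*I*√138/90550685) = 314774082769/284974259136 - 138*I*√138/90550685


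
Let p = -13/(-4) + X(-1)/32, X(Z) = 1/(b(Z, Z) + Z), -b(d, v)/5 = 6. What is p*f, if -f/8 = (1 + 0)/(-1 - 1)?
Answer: 3223/248 ≈ 12.996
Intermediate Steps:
f = 4 (f = -8*(1 + 0)/(-1 - 1) = -8/(-2) = -8*(-1)/2 = -8*(-½) = 4)
b(d, v) = -30 (b(d, v) = -5*6 = -30)
X(Z) = 1/(-30 + Z)
p = 3223/992 (p = -13/(-4) + 1/(-30 - 1*32) = -13*(-¼) + (1/32)/(-31) = 13/4 - 1/31*1/32 = 13/4 - 1/992 = 3223/992 ≈ 3.2490)
p*f = (3223/992)*4 = 3223/248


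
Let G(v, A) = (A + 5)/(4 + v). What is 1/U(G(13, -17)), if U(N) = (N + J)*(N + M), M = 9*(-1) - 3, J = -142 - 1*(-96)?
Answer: 289/171504 ≈ 0.0016851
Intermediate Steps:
J = -46 (J = -142 + 96 = -46)
M = -12 (M = -9 - 3 = -12)
G(v, A) = (5 + A)/(4 + v)
U(N) = (-46 + N)*(-12 + N) (U(N) = (N - 46)*(N - 12) = (-46 + N)*(-12 + N))
1/U(G(13, -17)) = 1/(552 + ((5 - 17)/(4 + 13))² - 58*(5 - 17)/(4 + 13)) = 1/(552 + (-12/17)² - 58*(-12)/17) = 1/(552 + ((1/17)*(-12))² - 58*(-12)/17) = 1/(552 + (-12/17)² - 58*(-12/17)) = 1/(552 + 144/289 + 696/17) = 1/(171504/289) = 289/171504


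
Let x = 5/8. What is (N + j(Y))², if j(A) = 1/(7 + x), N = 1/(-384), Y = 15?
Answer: 9066121/548683776 ≈ 0.016523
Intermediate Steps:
x = 5/8 (x = 5*(⅛) = 5/8 ≈ 0.62500)
N = -1/384 ≈ -0.0026042
j(A) = 8/61 (j(A) = 1/(7 + 5/8) = 1/(61/8) = 8/61)
(N + j(Y))² = (-1/384 + 8/61)² = (3011/23424)² = 9066121/548683776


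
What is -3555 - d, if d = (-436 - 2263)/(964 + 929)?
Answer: -6726916/1893 ≈ -3553.6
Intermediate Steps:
d = -2699/1893 ≈ -1.4258
-3555 - d = -3555 - 1*(-2699/1893) = -3555 + 2699/1893 = -6726916/1893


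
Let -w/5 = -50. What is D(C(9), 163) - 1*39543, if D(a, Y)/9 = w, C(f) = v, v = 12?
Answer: -37293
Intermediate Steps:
C(f) = 12
w = 250 (w = -5*(-50) = 250)
D(a, Y) = 2250 (D(a, Y) = 9*250 = 2250)
D(C(9), 163) - 1*39543 = 2250 - 1*39543 = 2250 - 39543 = -37293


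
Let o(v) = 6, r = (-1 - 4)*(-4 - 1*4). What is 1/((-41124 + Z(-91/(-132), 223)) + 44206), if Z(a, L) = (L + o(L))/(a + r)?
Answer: 5371/16583650 ≈ 0.00032387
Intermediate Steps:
r = 40 (r = -5*(-4 - 4) = -5*(-8) = 40)
Z(a, L) = (6 + L)/(40 + a) (Z(a, L) = (L + 6)/(a + 40) = (6 + L)/(40 + a))
1/((-41124 + Z(-91/(-132), 223)) + 44206) = 1/((-41124 + (6 + 223)/(40 - 91/(-132))) + 44206) = 1/((-41124 + 229/(40 - 91*(-1/132))) + 44206) = 1/((-41124 + 229/(40 + 91/132)) + 44206) = 1/((-41124 + 229/(5371/132)) + 44206) = 1/((-41124 + (132/5371)*229) + 44206) = 1/((-41124 + 30228/5371) + 44206) = 1/(-220846776/5371 + 44206) = 1/(16583650/5371) = 5371/16583650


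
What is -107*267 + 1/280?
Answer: -7999319/280 ≈ -28569.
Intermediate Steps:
-107*267 + 1/280 = -28569 + 1*(1/280) = -28569 + 1/280 = -7999319/280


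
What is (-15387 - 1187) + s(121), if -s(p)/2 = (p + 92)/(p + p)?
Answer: -2005667/121 ≈ -16576.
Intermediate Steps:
s(p) = -(92 + p)/p (s(p) = -2*(p + 92)/(p + p) = -2*(92 + p)/(2*p) = -2*(92 + p)*1/(2*p) = -(92 + p)/p)
(-15387 - 1187) + s(121) = (-15387 - 1187) + (-92 - 1*121)/121 = -16574 + (-92 - 121)/121 = -16574 + (1/121)*(-213) = -16574 - 213/121 = -2005667/121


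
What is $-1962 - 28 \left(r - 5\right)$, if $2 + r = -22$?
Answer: $-1150$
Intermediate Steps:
$r = -24$ ($r = -2 - 22 = -24$)
$-1962 - 28 \left(r - 5\right) = -1962 - 28 \left(-24 - 5\right) = -1962 - -812 = -1962 + 812 = -1150$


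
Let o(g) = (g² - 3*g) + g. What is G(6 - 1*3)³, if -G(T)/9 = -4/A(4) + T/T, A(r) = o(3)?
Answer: 27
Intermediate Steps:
o(g) = g² - 2*g
A(r) = 3 (A(r) = 3*(-2 + 3) = 3*1 = 3)
G(T) = 3 (G(T) = -9*(-4/3 + T/T) = -9*(-4*⅓ + 1) = -9*(-4/3 + 1) = -9*(-⅓) = 3)
G(6 - 1*3)³ = 3³ = 27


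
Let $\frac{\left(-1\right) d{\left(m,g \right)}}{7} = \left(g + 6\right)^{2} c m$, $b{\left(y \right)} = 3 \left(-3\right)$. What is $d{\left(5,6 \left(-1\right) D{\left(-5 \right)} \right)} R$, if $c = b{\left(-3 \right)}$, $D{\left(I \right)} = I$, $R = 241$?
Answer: $98385840$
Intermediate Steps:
$b{\left(y \right)} = -9$
$c = -9$
$d{\left(m,g \right)} = 63 m \left(6 + g\right)^{2}$ ($d{\left(m,g \right)} = - 7 \left(g + 6\right)^{2} \left(-9\right) m = - 7 \left(6 + g\right)^{2} \left(-9\right) m = - 7 - 9 \left(6 + g\right)^{2} m = - 7 \left(- 9 m \left(6 + g\right)^{2}\right) = 63 m \left(6 + g\right)^{2}$)
$d{\left(5,6 \left(-1\right) D{\left(-5 \right)} \right)} R = 63 \cdot 5 \left(6 + 6 \left(-1\right) \left(-5\right)\right)^{2} \cdot 241 = 63 \cdot 5 \left(6 - -30\right)^{2} \cdot 241 = 63 \cdot 5 \left(6 + 30\right)^{2} \cdot 241 = 63 \cdot 5 \cdot 36^{2} \cdot 241 = 63 \cdot 5 \cdot 1296 \cdot 241 = 408240 \cdot 241 = 98385840$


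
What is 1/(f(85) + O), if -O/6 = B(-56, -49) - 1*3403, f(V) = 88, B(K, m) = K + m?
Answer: 1/21136 ≈ 4.7313e-5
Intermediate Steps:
O = 21048 (O = -6*((-56 - 49) - 1*3403) = -6*(-105 - 3403) = -6*(-3508) = 21048)
1/(f(85) + O) = 1/(88 + 21048) = 1/21136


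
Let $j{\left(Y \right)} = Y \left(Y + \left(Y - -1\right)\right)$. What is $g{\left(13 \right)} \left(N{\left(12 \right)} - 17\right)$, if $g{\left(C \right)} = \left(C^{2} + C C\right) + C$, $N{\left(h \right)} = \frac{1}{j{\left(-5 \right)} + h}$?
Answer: $- \frac{113256}{19} \approx -5960.8$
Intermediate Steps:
$j{\left(Y \right)} = Y \left(1 + 2 Y\right)$ ($j{\left(Y \right)} = Y \left(Y + \left(Y + 1\right)\right) = Y \left(Y + \left(1 + Y\right)\right) = Y \left(1 + 2 Y\right)$)
$N{\left(h \right)} = \frac{1}{45 + h}$ ($N{\left(h \right)} = \frac{1}{- 5 \left(1 + 2 \left(-5\right)\right) + h} = \frac{1}{- 5 \left(1 - 10\right) + h} = \frac{1}{\left(-5\right) \left(-9\right) + h} = \frac{1}{45 + h}$)
$g{\left(C \right)} = C + 2 C^{2}$ ($g{\left(C \right)} = \left(C^{2} + C^{2}\right) + C = 2 C^{2} + C = C + 2 C^{2}$)
$g{\left(13 \right)} \left(N{\left(12 \right)} - 17\right) = 13 \left(1 + 2 \cdot 13\right) \left(\frac{1}{45 + 12} - 17\right) = 13 \left(1 + 26\right) \left(\frac{1}{57} - 17\right) = 13 \cdot 27 \left(\frac{1}{57} - 17\right) = 351 \left(- \frac{968}{57}\right) = - \frac{113256}{19}$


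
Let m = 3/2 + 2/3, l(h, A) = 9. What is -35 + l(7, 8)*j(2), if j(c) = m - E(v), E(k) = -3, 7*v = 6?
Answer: 23/2 ≈ 11.500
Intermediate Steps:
v = 6/7 (v = (⅐)*6 = 6/7 ≈ 0.85714)
m = 13/6 (m = 3*(½) + 2*(⅓) = 3/2 + ⅔ = 13/6 ≈ 2.1667)
j(c) = 31/6 (j(c) = 13/6 - 1*(-3) = 13/6 + 3 = 31/6)
-35 + l(7, 8)*j(2) = -35 + 9*(31/6) = -35 + 93/2 = 23/2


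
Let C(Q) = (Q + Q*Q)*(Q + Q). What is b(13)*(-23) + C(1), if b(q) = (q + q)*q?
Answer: -7770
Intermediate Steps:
b(q) = 2*q² (b(q) = (2*q)*q = 2*q²)
C(Q) = 2*Q*(Q + Q²) (C(Q) = (Q + Q²)*(2*Q) = 2*Q*(Q + Q²))
b(13)*(-23) + C(1) = (2*13²)*(-23) + 2*1²*(1 + 1) = (2*169)*(-23) + 2*1*2 = 338*(-23) + 4 = -7774 + 4 = -7770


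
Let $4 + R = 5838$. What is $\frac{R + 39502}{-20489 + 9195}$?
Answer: $- \frac{22668}{5647} \approx -4.0142$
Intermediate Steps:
$R = 5834$ ($R = -4 + 5838 = 5834$)
$\frac{R + 39502}{-20489 + 9195} = \frac{5834 + 39502}{-20489 + 9195} = \frac{45336}{-11294} = 45336 \left(- \frac{1}{11294}\right) = - \frac{22668}{5647}$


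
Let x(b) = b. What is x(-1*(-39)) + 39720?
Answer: 39759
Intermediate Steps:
x(-1*(-39)) + 39720 = -1*(-39) + 39720 = 39 + 39720 = 39759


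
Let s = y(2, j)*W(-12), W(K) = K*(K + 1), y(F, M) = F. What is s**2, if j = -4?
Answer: 69696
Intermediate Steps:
W(K) = K*(1 + K)
s = 264 (s = 2*(-12*(1 - 12)) = 2*(-12*(-11)) = 2*132 = 264)
s**2 = 264**2 = 69696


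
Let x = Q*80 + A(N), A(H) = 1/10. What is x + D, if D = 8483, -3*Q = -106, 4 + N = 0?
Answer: 339293/30 ≈ 11310.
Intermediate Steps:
N = -4 (N = -4 + 0 = -4)
Q = 106/3 (Q = -⅓*(-106) = 106/3 ≈ 35.333)
A(H) = ⅒
x = 84803/30 (x = (106/3)*80 + ⅒ = 8480/3 + ⅒ = 84803/30 ≈ 2826.8)
x + D = 84803/30 + 8483 = 339293/30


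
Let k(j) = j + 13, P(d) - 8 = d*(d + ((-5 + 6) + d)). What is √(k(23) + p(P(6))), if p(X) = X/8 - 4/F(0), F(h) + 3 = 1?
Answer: √195/2 ≈ 6.9821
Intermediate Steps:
F(h) = -2 (F(h) = -3 + 1 = -2)
P(d) = 8 + d*(1 + 2*d) (P(d) = 8 + d*(d + ((-5 + 6) + d)) = 8 + d*(d + (1 + d)) = 8 + d*(1 + 2*d))
p(X) = 2 + X/8 (p(X) = X/8 - 4/(-2) = X*(⅛) - 4*(-½) = X/8 + 2 = 2 + X/8)
k(j) = 13 + j
√(k(23) + p(P(6))) = √((13 + 23) + (2 + (8 + 6 + 2*6²)/8)) = √(36 + (2 + (8 + 6 + 2*36)/8)) = √(36 + (2 + (8 + 6 + 72)/8)) = √(36 + (2 + (⅛)*86)) = √(36 + (2 + 43/4)) = √(36 + 51/4) = √(195/4) = √195/2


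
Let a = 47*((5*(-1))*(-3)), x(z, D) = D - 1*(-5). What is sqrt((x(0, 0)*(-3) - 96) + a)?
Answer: 3*sqrt(66) ≈ 24.372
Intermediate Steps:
x(z, D) = 5 + D (x(z, D) = D + 5 = 5 + D)
a = 705 (a = 47*(-5*(-3)) = 47*15 = 705)
sqrt((x(0, 0)*(-3) - 96) + a) = sqrt(((5 + 0)*(-3) - 96) + 705) = sqrt((5*(-3) - 96) + 705) = sqrt((-15 - 96) + 705) = sqrt(-111 + 705) = sqrt(594) = 3*sqrt(66)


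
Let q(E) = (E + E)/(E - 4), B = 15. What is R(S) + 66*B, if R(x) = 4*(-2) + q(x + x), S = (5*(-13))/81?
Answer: 223044/227 ≈ 982.57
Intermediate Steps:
q(E) = 2*E/(-4 + E) (q(E) = (2*E)/(-4 + E) = 2*E/(-4 + E))
S = -65/81 (S = -65*1/81 = -65/81 ≈ -0.80247)
R(x) = -8 + 4*x/(-4 + 2*x) (R(x) = 4*(-2) + 2*(x + x)/(-4 + (x + x)) = -8 + 2*(2*x)/(-4 + 2*x) = -8 + 4*x/(-4 + 2*x))
R(S) + 66*B = 2*(8 - 3*(-65/81))/(-2 - 65/81) + 66*15 = 2*(8 + 65/27)/(-227/81) + 990 = 2*(-81/227)*(281/27) + 990 = -1686/227 + 990 = 223044/227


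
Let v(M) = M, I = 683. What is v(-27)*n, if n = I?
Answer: -18441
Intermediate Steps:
n = 683
v(-27)*n = -27*683 = -18441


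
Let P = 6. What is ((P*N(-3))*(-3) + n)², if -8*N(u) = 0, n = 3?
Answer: 9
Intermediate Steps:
N(u) = 0 (N(u) = -⅛*0 = 0)
((P*N(-3))*(-3) + n)² = ((6*0)*(-3) + 3)² = (0*(-3) + 3)² = (0 + 3)² = 3² = 9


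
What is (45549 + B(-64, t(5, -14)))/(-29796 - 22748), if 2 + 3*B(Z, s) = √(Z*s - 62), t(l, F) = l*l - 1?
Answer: -136645/157632 - I*√1598/157632 ≈ -0.86686 - 0.0002536*I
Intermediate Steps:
t(l, F) = -1 + l² (t(l, F) = l² - 1 = -1 + l²)
B(Z, s) = -⅔ + √(-62 + Z*s)/3 (B(Z, s) = -⅔ + √(Z*s - 62)/3 = -⅔ + √(-62 + Z*s)/3)
(45549 + B(-64, t(5, -14)))/(-29796 - 22748) = (45549 + (-⅔ + √(-62 - 64*(-1 + 5²))/3))/(-29796 - 22748) = (45549 + (-⅔ + √(-62 - 64*(-1 + 25))/3))/(-52544) = (45549 + (-⅔ + √(-62 - 64*24)/3))*(-1/52544) = (45549 + (-⅔ + √(-62 - 1536)/3))*(-1/52544) = (45549 + (-⅔ + √(-1598)/3))*(-1/52544) = (45549 + (-⅔ + (I*√1598)/3))*(-1/52544) = (45549 + (-⅔ + I*√1598/3))*(-1/52544) = (136645/3 + I*√1598/3)*(-1/52544) = -136645/157632 - I*√1598/157632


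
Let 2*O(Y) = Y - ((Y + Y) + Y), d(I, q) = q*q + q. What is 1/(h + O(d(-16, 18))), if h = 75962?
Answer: 1/75620 ≈ 1.3224e-5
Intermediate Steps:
d(I, q) = q + q² (d(I, q) = q² + q = q + q²)
O(Y) = -Y (O(Y) = (Y - ((Y + Y) + Y))/2 = (Y - (2*Y + Y))/2 = (Y - 3*Y)/2 = (-2*Y)/2 = -Y)
1/(h + O(d(-16, 18))) = 1/(75962 - 18*(1 + 18)) = 1/(75962 - 18*19) = 1/(75962 - 1*342) = 1/(75962 - 342) = 1/75620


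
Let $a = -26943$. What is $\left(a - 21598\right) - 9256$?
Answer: $-57797$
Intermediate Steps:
$\left(a - 21598\right) - 9256 = \left(-26943 - 21598\right) - 9256 = -48541 - 9256 = -57797$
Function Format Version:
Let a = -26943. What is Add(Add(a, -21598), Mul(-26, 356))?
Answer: -57797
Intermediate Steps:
Add(Add(a, -21598), Mul(-26, 356)) = Add(Add(-26943, -21598), Mul(-26, 356)) = Add(-48541, -9256) = -57797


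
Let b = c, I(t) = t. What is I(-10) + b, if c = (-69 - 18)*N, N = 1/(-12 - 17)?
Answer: -7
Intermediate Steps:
N = -1/29 (N = 1/(-29) = -1/29 ≈ -0.034483)
c = 3 (c = (-69 - 18)*(-1/29) = -87*(-1/29) = 3)
b = 3
I(-10) + b = -10 + 3 = -7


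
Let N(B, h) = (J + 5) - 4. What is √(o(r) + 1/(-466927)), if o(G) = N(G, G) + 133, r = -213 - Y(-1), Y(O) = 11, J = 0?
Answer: √29214789859159/466927 ≈ 11.576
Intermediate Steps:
r = -224 (r = -213 - 1*11 = -213 - 11 = -224)
N(B, h) = 1 (N(B, h) = (0 + 5) - 4 = 5 - 4 = 1)
o(G) = 134 (o(G) = 1 + 133 = 134)
√(o(r) + 1/(-466927)) = √(134 + 1/(-466927)) = √(134 - 1/466927) = √(62568217/466927) = √29214789859159/466927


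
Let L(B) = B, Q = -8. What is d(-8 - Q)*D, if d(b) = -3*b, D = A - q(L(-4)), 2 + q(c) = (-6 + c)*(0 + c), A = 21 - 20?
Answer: 0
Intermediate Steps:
A = 1
q(c) = -2 + c*(-6 + c) (q(c) = -2 + (-6 + c)*(0 + c) = -2 + (-6 + c)*c = -2 + c*(-6 + c))
D = -37 (D = 1 - (-2 + (-4)² - 6*(-4)) = 1 - (-2 + 16 + 24) = 1 - 1*38 = 1 - 38 = -37)
d(-8 - Q)*D = -3*(-8 - 1*(-8))*(-37) = -3*(-8 + 8)*(-37) = -3*0*(-37) = 0*(-37) = 0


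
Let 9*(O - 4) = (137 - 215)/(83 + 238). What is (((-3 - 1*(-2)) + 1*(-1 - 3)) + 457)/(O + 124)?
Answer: 217638/61619 ≈ 3.5320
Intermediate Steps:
O = 3826/963 (O = 4 + ((137 - 215)/(83 + 238))/9 = 4 + (-78/321)/9 = 4 + (-78*1/321)/9 = 4 + (⅑)*(-26/107) = 4 - 26/963 = 3826/963 ≈ 3.9730)
(((-3 - 1*(-2)) + 1*(-1 - 3)) + 457)/(O + 124) = (((-3 - 1*(-2)) + 1*(-1 - 3)) + 457)/(3826/963 + 124) = (((-3 + 2) + 1*(-4)) + 457)/(123238/963) = ((-1 - 4) + 457)*(963/123238) = (-5 + 457)*(963/123238) = 452*(963/123238) = 217638/61619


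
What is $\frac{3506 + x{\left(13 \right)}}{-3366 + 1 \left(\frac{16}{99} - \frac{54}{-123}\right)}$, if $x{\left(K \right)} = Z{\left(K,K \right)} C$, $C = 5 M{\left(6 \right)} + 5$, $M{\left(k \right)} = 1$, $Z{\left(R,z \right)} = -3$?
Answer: $- \frac{3527271}{3415039} \approx -1.0329$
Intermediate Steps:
$C = 10$ ($C = 5 \cdot 1 + 5 = 5 + 5 = 10$)
$x{\left(K \right)} = -30$ ($x{\left(K \right)} = \left(-3\right) 10 = -30$)
$\frac{3506 + x{\left(13 \right)}}{-3366 + 1 \left(\frac{16}{99} - \frac{54}{-123}\right)} = \frac{3506 - 30}{-3366 + 1 \left(\frac{16}{99} - \frac{54}{-123}\right)} = \frac{3476}{-3366 + 1 \left(16 \cdot \frac{1}{99} - - \frac{18}{41}\right)} = \frac{3476}{-3366 + 1 \left(\frac{16}{99} + \frac{18}{41}\right)} = \frac{3476}{-3366 + 1 \cdot \frac{2438}{4059}} = \frac{3476}{-3366 + \frac{2438}{4059}} = \frac{3476}{- \frac{13660156}{4059}} = 3476 \left(- \frac{4059}{13660156}\right) = - \frac{3527271}{3415039}$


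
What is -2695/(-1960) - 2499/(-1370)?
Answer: 17531/5480 ≈ 3.1991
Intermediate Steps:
-2695/(-1960) - 2499/(-1370) = -2695*(-1/1960) - 2499*(-1/1370) = 11/8 + 2499/1370 = 17531/5480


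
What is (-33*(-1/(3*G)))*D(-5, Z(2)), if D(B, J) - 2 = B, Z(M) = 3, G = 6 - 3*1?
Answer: -11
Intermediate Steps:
G = 3 (G = 6 - 3 = 3)
D(B, J) = 2 + B
(-33*(-1/(3*G)))*D(-5, Z(2)) = (-33/((-3*3)))*(2 - 5) = -33/(-9)*(-3) = -33*(-⅑)*(-3) = (11/3)*(-3) = -11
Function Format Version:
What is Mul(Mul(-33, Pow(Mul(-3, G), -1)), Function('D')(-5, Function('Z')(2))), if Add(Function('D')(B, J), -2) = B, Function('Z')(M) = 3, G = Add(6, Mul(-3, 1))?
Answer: -11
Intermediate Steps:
G = 3 (G = Add(6, -3) = 3)
Function('D')(B, J) = Add(2, B)
Mul(Mul(-33, Pow(Mul(-3, G), -1)), Function('D')(-5, Function('Z')(2))) = Mul(Mul(-33, Pow(Mul(-3, 3), -1)), Add(2, -5)) = Mul(Mul(-33, Pow(-9, -1)), -3) = Mul(Mul(-33, Rational(-1, 9)), -3) = Mul(Rational(11, 3), -3) = -11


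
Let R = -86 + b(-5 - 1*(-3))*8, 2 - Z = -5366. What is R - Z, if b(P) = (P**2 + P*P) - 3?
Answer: -5414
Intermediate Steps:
b(P) = -3 + 2*P**2 (b(P) = (P**2 + P**2) - 3 = 2*P**2 - 3 = -3 + 2*P**2)
Z = 5368 (Z = 2 - 1*(-5366) = 2 + 5366 = 5368)
R = -46 (R = -86 + (-3 + 2*(-5 - 1*(-3))**2)*8 = -86 + (-3 + 2*(-5 + 3)**2)*8 = -86 + (-3 + 2*(-2)**2)*8 = -86 + (-3 + 2*4)*8 = -86 + (-3 + 8)*8 = -86 + 5*8 = -86 + 40 = -46)
R - Z = -46 - 1*5368 = -46 - 5368 = -5414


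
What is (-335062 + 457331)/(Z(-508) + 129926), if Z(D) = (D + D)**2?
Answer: 17467/166026 ≈ 0.10521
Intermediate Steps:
Z(D) = 4*D**2 (Z(D) = (2*D)**2 = 4*D**2)
(-335062 + 457331)/(Z(-508) + 129926) = (-335062 + 457331)/(4*(-508)**2 + 129926) = 122269/(4*258064 + 129926) = 122269/(1032256 + 129926) = 122269/1162182 = 122269*(1/1162182) = 17467/166026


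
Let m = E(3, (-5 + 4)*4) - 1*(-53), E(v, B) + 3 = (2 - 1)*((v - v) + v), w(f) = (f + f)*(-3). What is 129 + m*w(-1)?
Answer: 447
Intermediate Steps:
w(f) = -6*f (w(f) = (2*f)*(-3) = -6*f)
E(v, B) = -3 + v (E(v, B) = -3 + (2 - 1)*((v - v) + v) = -3 + 1*(0 + v) = -3 + 1*v = -3 + v)
m = 53 (m = (-3 + 3) - 1*(-53) = 0 + 53 = 53)
129 + m*w(-1) = 129 + 53*(-6*(-1)) = 129 + 53*6 = 129 + 318 = 447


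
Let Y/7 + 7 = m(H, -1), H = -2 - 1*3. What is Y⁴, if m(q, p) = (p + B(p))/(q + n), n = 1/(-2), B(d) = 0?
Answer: 75969140625/14641 ≈ 5.1888e+6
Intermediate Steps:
n = -½ (n = 1*(-½) = -½ ≈ -0.50000)
H = -5 (H = -2 - 3 = -5)
m(q, p) = p/(-½ + q) (m(q, p) = (p + 0)/(q - ½) = p/(-½ + q))
Y = -525/11 (Y = -49 + 7*(2*(-1)/(-1 + 2*(-5))) = -49 + 7*(2*(-1)/(-1 - 10)) = -49 + 7*(2*(-1)/(-11)) = -49 + 7*(2*(-1)*(-1/11)) = -49 + 7*(2/11) = -49 + 14/11 = -525/11 ≈ -47.727)
Y⁴ = (-525/11)⁴ = 75969140625/14641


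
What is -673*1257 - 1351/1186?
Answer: -1003311097/1186 ≈ -8.4596e+5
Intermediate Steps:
-673*1257 - 1351/1186 = -845961 - 1351*1/1186 = -845961 - 1351/1186 = -1003311097/1186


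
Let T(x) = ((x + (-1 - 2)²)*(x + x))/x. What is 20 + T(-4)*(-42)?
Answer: -400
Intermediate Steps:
T(x) = 18 + 2*x (T(x) = ((x + (-3)²)*(2*x))/x = ((x + 9)*(2*x))/x = ((9 + x)*(2*x))/x = (2*x*(9 + x))/x = 18 + 2*x)
20 + T(-4)*(-42) = 20 + (18 + 2*(-4))*(-42) = 20 + (18 - 8)*(-42) = 20 + 10*(-42) = 20 - 420 = -400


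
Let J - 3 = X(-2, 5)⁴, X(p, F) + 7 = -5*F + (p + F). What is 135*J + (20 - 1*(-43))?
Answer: 95483403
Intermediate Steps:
X(p, F) = -7 + p - 4*F (X(p, F) = -7 + (-5*F + (p + F)) = -7 + (-5*F + (F + p)) = -7 + (p - 4*F) = -7 + p - 4*F)
J = 707284 (J = 3 + (-7 - 2 - 4*5)⁴ = 3 + (-7 - 2 - 20)⁴ = 3 + (-29)⁴ = 3 + 707281 = 707284)
135*J + (20 - 1*(-43)) = 135*707284 + (20 - 1*(-43)) = 95483340 + (20 + 43) = 95483340 + 63 = 95483403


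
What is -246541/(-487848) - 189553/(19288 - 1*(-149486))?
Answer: -8477223535/13722676392 ≈ -0.61775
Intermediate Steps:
-246541/(-487848) - 189553/(19288 - 1*(-149486)) = -246541*(-1/487848) - 189553/(19288 + 149486) = 246541/487848 - 189553/168774 = -8477223535/13722676392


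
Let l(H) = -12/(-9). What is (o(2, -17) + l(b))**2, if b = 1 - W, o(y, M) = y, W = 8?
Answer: 100/9 ≈ 11.111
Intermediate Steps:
b = -7 (b = 1 - 1*8 = 1 - 8 = -7)
l(H) = 4/3 (l(H) = -12*(-1/9) = 4/3)
(o(2, -17) + l(b))**2 = (2 + 4/3)**2 = (10/3)**2 = 100/9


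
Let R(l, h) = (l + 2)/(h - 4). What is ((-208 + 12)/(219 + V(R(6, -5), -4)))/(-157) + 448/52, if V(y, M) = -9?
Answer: 263942/30615 ≈ 8.6213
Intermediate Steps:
R(l, h) = (2 + l)/(-4 + h)
((-208 + 12)/(219 + V(R(6, -5), -4)))/(-157) + 448/52 = ((-208 + 12)/(219 - 9))/(-157) + 448/52 = -196/210*(-1/157) + 448*(1/52) = -196*1/210*(-1/157) + 112/13 = -14/15*(-1/157) + 112/13 = 14/2355 + 112/13 = 263942/30615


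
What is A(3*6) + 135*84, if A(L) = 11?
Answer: 11351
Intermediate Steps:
A(3*6) + 135*84 = 11 + 135*84 = 11 + 11340 = 11351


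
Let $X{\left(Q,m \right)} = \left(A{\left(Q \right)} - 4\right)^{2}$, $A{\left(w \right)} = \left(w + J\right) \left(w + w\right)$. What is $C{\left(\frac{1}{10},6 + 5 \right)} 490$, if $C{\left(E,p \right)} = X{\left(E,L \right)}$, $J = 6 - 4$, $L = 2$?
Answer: $\frac{1570009}{250} \approx 6280.0$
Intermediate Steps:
$J = 2$ ($J = 6 - 4 = 2$)
$A{\left(w \right)} = 2 w \left(2 + w\right)$ ($A{\left(w \right)} = \left(w + 2\right) \left(w + w\right) = \left(2 + w\right) 2 w = 2 w \left(2 + w\right)$)
$X{\left(Q,m \right)} = \left(-4 + 2 Q \left(2 + Q\right)\right)^{2}$ ($X{\left(Q,m \right)} = \left(2 Q \left(2 + Q\right) - 4\right)^{2} = \left(-4 + 2 Q \left(2 + Q\right)\right)^{2}$)
$C{\left(E,p \right)} = 4 \left(-2 + E \left(2 + E\right)\right)^{2}$
$C{\left(\frac{1}{10},6 + 5 \right)} 490 = 4 \left(-2 + \frac{2 + \frac{1}{10}}{10}\right)^{2} \cdot 490 = 4 \left(-2 + \frac{1}{10} \cdot \frac{21}{10}\right)^{2} \cdot 490 = 4 \left(-2 + \frac{21}{100}\right)^{2} \cdot 490 = 4 \left(- \frac{179}{100}\right)^{2} \cdot 490 = 4 \cdot \frac{32041}{10000} \cdot 490 = \frac{32041}{2500} \cdot 490 = \frac{1570009}{250}$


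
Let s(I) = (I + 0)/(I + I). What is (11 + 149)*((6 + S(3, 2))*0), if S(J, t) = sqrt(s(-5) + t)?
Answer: 0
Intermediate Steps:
s(I) = 1/2 (s(I) = I/((2*I)) = I*(1/(2*I)) = 1/2)
S(J, t) = sqrt(1/2 + t)
(11 + 149)*((6 + S(3, 2))*0) = (11 + 149)*((6 + sqrt(2 + 4*2)/2)*0) = 160*((6 + sqrt(2 + 8)/2)*0) = 160*((6 + sqrt(10)/2)*0) = 160*0 = 0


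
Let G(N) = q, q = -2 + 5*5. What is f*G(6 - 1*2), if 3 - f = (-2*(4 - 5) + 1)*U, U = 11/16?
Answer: 345/16 ≈ 21.563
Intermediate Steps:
q = 23 (q = -2 + 25 = 23)
G(N) = 23
U = 11/16 (U = 11*(1/16) = 11/16 ≈ 0.68750)
f = 15/16 (f = 3 - (-2*(4 - 5) + 1)*11/16 = 3 - (-2*(-1) + 1)*11/16 = 3 - (2 + 1)*11/16 = 3 - 3*11/16 = 3 - 1*33/16 = 3 - 33/16 = 15/16 ≈ 0.93750)
f*G(6 - 1*2) = (15/16)*23 = 345/16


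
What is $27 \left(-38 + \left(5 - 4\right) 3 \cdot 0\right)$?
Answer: $-1026$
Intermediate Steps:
$27 \left(-38 + \left(5 - 4\right) 3 \cdot 0\right) = 27 \left(-38 + 1 \cdot 0\right) = 27 \left(-38 + 0\right) = 27 \left(-38\right) = -1026$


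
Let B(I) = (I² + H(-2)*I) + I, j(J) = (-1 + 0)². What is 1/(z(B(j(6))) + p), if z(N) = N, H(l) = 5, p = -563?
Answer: -1/556 ≈ -0.0017986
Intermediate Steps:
j(J) = 1 (j(J) = (-1)² = 1)
B(I) = I² + 6*I (B(I) = (I² + 5*I) + I = I² + 6*I)
1/(z(B(j(6))) + p) = 1/(1*(6 + 1) - 563) = 1/(1*7 - 563) = 1/(7 - 563) = 1/(-556) = -1/556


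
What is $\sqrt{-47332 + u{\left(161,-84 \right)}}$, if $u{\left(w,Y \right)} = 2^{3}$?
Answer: $2 i \sqrt{11831} \approx 217.54 i$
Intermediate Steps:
$u{\left(w,Y \right)} = 8$
$\sqrt{-47332 + u{\left(161,-84 \right)}} = \sqrt{-47332 + 8} = \sqrt{-47324} = 2 i \sqrt{11831}$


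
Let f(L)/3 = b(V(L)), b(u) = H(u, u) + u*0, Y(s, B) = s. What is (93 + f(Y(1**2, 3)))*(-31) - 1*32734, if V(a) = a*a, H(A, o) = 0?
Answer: -35617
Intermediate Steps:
V(a) = a**2
b(u) = 0 (b(u) = 0 + u*0 = 0 + 0 = 0)
f(L) = 0 (f(L) = 3*0 = 0)
(93 + f(Y(1**2, 3)))*(-31) - 1*32734 = (93 + 0)*(-31) - 1*32734 = 93*(-31) - 32734 = -2883 - 32734 = -35617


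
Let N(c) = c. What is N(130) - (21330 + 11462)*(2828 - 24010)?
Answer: 694600274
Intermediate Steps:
N(130) - (21330 + 11462)*(2828 - 24010) = 130 - (21330 + 11462)*(2828 - 24010) = 130 - 32792*(-21182) = 130 - 1*(-694600144) = 130 + 694600144 = 694600274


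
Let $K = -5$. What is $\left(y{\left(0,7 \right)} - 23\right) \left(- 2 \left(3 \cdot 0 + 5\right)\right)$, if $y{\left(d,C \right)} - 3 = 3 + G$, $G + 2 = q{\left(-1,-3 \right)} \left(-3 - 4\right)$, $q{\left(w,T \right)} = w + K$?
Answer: $-230$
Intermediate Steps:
$q{\left(w,T \right)} = -5 + w$ ($q{\left(w,T \right)} = w - 5 = -5 + w$)
$G = 40$ ($G = -2 + \left(-5 - 1\right) \left(-3 - 4\right) = -2 - -42 = -2 + 42 = 40$)
$y{\left(d,C \right)} = 46$ ($y{\left(d,C \right)} = 3 + \left(3 + 40\right) = 3 + 43 = 46$)
$\left(y{\left(0,7 \right)} - 23\right) \left(- 2 \left(3 \cdot 0 + 5\right)\right) = \left(46 - 23\right) \left(- 2 \left(3 \cdot 0 + 5\right)\right) = 23 \left(- 2 \left(0 + 5\right)\right) = 23 \left(\left(-2\right) 5\right) = 23 \left(-10\right) = -230$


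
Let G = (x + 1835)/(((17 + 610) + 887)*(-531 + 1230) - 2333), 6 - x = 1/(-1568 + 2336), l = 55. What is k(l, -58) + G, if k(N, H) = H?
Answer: -47034956545/810971904 ≈ -57.998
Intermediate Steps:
x = 4607/768 (x = 6 - 1/(-1568 + 2336) = 6 - 1/768 = 4607/768 ≈ 5.9987)
G = 1413887/810971904 (G = (4607/768 + 1835)/(((17 + 610) + 887)*(-531 + 1230) - 2333) = 1413887/(768*((627 + 887)*699 - 2333)) = 1413887/(768*(1514*699 - 2333)) = 1413887/(768*(1058286 - 2333)) = (1413887/768)/1055953 = (1413887/768)*(1/1055953) = 1413887/810971904 ≈ 0.0017434)
k(l, -58) + G = -58 + 1413887/810971904 = -47034956545/810971904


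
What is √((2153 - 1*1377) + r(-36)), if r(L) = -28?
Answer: 2*√187 ≈ 27.350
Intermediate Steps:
√((2153 - 1*1377) + r(-36)) = √((2153 - 1*1377) - 28) = √((2153 - 1377) - 28) = √(776 - 28) = √748 = 2*√187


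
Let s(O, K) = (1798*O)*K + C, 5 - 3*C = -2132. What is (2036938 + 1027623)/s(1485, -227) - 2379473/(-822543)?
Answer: 4319005699813720/1495620307389099 ≈ 2.8878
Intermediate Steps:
C = 2137/3 (C = 5/3 - 1/3*(-2132) = 5/3 + 2132/3 = 2137/3 ≈ 712.33)
s(O, K) = 2137/3 + 1798*K*O (s(O, K) = (1798*O)*K + 2137/3 = 1798*K*O + 2137/3 = 2137/3 + 1798*K*O)
(2036938 + 1027623)/s(1485, -227) - 2379473/(-822543) = (2036938 + 1027623)/(2137/3 + 1798*(-227)*1485) - 2379473/(-822543) = 3064561/(2137/3 - 606096810) - 2379473*(-1/822543) = 3064561/(-1818288293/3) + 2379473/822543 = 3064561*(-3/1818288293) + 2379473/822543 = -9193683/1818288293 + 2379473/822543 = 4319005699813720/1495620307389099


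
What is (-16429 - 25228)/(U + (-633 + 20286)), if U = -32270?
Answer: 3787/1147 ≈ 3.3017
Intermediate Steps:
(-16429 - 25228)/(U + (-633 + 20286)) = (-16429 - 25228)/(-32270 + (-633 + 20286)) = -41657/(-32270 + 19653) = -41657/(-12617) = -41657*(-1/12617) = 3787/1147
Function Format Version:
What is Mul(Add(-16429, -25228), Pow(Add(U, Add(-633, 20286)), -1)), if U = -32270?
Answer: Rational(3787, 1147) ≈ 3.3017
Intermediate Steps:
Mul(Add(-16429, -25228), Pow(Add(U, Add(-633, 20286)), -1)) = Mul(Add(-16429, -25228), Pow(Add(-32270, Add(-633, 20286)), -1)) = Mul(-41657, Pow(Add(-32270, 19653), -1)) = Mul(-41657, Pow(-12617, -1)) = Mul(-41657, Rational(-1, 12617)) = Rational(3787, 1147)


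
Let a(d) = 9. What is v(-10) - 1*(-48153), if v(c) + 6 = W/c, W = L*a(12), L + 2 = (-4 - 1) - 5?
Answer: 240789/5 ≈ 48158.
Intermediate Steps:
L = -12 (L = -2 + ((-4 - 1) - 5) = -2 + (-5 - 5) = -2 - 10 = -12)
W = -108 (W = -12*9 = -108)
v(c) = -6 - 108/c
v(-10) - 1*(-48153) = (-6 - 108/(-10)) - 1*(-48153) = (-6 - 108*(-⅒)) + 48153 = (-6 + 54/5) + 48153 = 24/5 + 48153 = 240789/5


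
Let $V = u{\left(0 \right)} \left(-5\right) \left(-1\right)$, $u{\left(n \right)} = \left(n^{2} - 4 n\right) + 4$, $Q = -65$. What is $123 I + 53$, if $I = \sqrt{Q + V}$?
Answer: $53 + 369 i \sqrt{5} \approx 53.0 + 825.11 i$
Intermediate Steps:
$u{\left(n \right)} = 4 + n^{2} - 4 n$
$V = 20$ ($V = \left(4 + 0^{2} - 0\right) \left(-5\right) \left(-1\right) = \left(4 + 0 + 0\right) \left(-5\right) \left(-1\right) = 4 \left(-5\right) \left(-1\right) = \left(-20\right) \left(-1\right) = 20$)
$I = 3 i \sqrt{5}$ ($I = \sqrt{-65 + 20} = \sqrt{-45} = 3 i \sqrt{5} \approx 6.7082 i$)
$123 I + 53 = 123 \cdot 3 i \sqrt{5} + 53 = 369 i \sqrt{5} + 53 = 53 + 369 i \sqrt{5}$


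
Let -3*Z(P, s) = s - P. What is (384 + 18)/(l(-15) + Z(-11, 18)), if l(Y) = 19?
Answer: 603/14 ≈ 43.071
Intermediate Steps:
Z(P, s) = -s/3 + P/3 (Z(P, s) = -(s - P)/3 = -s/3 + P/3)
(384 + 18)/(l(-15) + Z(-11, 18)) = (384 + 18)/(19 + (-1/3*18 + (1/3)*(-11))) = 402/(19 + (-6 - 11/3)) = 402/(19 - 29/3) = 402/(28/3) = (3/28)*402 = 603/14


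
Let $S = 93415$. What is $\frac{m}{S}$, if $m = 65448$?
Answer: $\frac{65448}{93415} \approx 0.70062$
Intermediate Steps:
$\frac{m}{S} = \frac{65448}{93415}$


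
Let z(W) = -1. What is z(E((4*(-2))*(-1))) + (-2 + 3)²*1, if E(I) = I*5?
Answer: 0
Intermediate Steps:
E(I) = 5*I
z(E((4*(-2))*(-1))) + (-2 + 3)²*1 = -1 + (-2 + 3)²*1 = -1 + 1²*1 = -1 + 1*1 = -1 + 1 = 0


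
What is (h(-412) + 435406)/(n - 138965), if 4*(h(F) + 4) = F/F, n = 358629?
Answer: 1741609/878656 ≈ 1.9821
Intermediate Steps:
h(F) = -15/4 (h(F) = -4 + (F/F)/4 = -4 + (¼)*1 = -4 + ¼ = -15/4)
(h(-412) + 435406)/(n - 138965) = (-15/4 + 435406)/(358629 - 138965) = (1741609/4)/219664 = (1741609/4)*(1/219664) = 1741609/878656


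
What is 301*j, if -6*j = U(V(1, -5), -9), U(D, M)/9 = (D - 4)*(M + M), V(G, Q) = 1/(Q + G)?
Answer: -138159/4 ≈ -34540.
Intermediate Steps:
V(G, Q) = 1/(G + Q)
U(D, M) = 18*M*(-4 + D) (U(D, M) = 9*((D - 4)*(M + M)) = 9*((-4 + D)*(2*M)) = 9*(2*M*(-4 + D)) = 18*M*(-4 + D))
j = -459/4 (j = -3*(-9)*(-4 + 1/(1 - 5)) = -3*(-9)*(-4 + 1/(-4)) = -3*(-9)*(-4 - ¼) = -3*(-9)*(-17)/4 = -⅙*1377/2 = -459/4 ≈ -114.75)
301*j = 301*(-459/4) = -138159/4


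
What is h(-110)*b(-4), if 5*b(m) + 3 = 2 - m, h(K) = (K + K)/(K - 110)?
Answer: ⅗ ≈ 0.60000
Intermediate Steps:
h(K) = 2*K/(-110 + K) (h(K) = (2*K)/(-110 + K) = 2*K/(-110 + K))
b(m) = -⅕ - m/5 (b(m) = -⅗ + (2 - m)/5 = -⅗ + (⅖ - m/5) = -⅕ - m/5)
h(-110)*b(-4) = (2*(-110)/(-110 - 110))*(-⅕ - ⅕*(-4)) = (2*(-110)/(-220))*(-⅕ + ⅘) = (2*(-110)*(-1/220))*(⅗) = 1*(⅗) = ⅗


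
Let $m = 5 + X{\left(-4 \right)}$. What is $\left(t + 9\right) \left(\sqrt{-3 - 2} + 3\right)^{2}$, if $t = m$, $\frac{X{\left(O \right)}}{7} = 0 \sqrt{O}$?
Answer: $56 + 84 i \sqrt{5} \approx 56.0 + 187.83 i$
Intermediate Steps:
$X{\left(O \right)} = 0$ ($X{\left(O \right)} = 7 \cdot 0 \sqrt{O} = 7 \cdot 0 = 0$)
$m = 5$ ($m = 5 + 0 = 5$)
$t = 5$
$\left(t + 9\right) \left(\sqrt{-3 - 2} + 3\right)^{2} = \left(5 + 9\right) \left(\sqrt{-3 - 2} + 3\right)^{2} = 14 \left(\sqrt{-5} + 3\right)^{2} = 14 \left(i \sqrt{5} + 3\right)^{2} = 14 \left(3 + i \sqrt{5}\right)^{2}$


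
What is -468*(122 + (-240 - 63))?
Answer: 84708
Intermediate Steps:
-468*(122 + (-240 - 63)) = -468*(122 - 303) = -468*(-181) = 84708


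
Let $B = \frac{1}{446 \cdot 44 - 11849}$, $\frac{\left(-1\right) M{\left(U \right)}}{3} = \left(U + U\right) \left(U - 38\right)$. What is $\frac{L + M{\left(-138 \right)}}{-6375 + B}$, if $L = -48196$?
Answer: $\frac{376939775}{12391406} \approx 30.419$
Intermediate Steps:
$M{\left(U \right)} = - 6 U \left(-38 + U\right)$ ($M{\left(U \right)} = - 3 \left(U + U\right) \left(U - 38\right) = - 3 \cdot 2 U \left(-38 + U\right) = - 6 U \left(-38 + U\right)$)
$B = \frac{1}{7775}$ ($B = \frac{1}{19624 - 11849} = \frac{1}{7775} \approx 0.00012862$)
$\frac{L + M{\left(-138 \right)}}{-6375 + B} = \frac{-48196 + 6 \left(-138\right) \left(38 - -138\right)}{-6375 + \frac{1}{7775}} = \frac{-48196 + 6 \left(-138\right) \left(38 + 138\right)}{- \frac{49565624}{7775}} = \left(-48196 + 6 \left(-138\right) 176\right) \left(- \frac{7775}{49565624}\right) = \left(-48196 - 145728\right) \left(- \frac{7775}{49565624}\right) = \left(-193924\right) \left(- \frac{7775}{49565624}\right) = \frac{376939775}{12391406}$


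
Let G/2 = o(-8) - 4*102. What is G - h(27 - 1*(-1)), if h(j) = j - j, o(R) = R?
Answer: -832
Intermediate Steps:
h(j) = 0
G = -832 (G = 2*(-8 - 4*102) = 2*(-8 - 408) = 2*(-416) = -832)
G - h(27 - 1*(-1)) = -832 - 1*0 = -832 + 0 = -832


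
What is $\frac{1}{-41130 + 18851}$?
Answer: $- \frac{1}{22279} \approx -4.4885 \cdot 10^{-5}$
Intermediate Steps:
$\frac{1}{-41130 + 18851} = \frac{1}{-22279} = - \frac{1}{22279}$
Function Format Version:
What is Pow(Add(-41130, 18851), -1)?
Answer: Rational(-1, 22279) ≈ -4.4885e-5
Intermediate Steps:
Pow(Add(-41130, 18851), -1) = Pow(-22279, -1) = Rational(-1, 22279)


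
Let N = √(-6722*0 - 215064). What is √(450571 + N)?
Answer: √(450571 + 6*I*√5974) ≈ 671.25 + 0.345*I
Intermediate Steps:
N = 6*I*√5974 (N = √(0 - 215064) = √(-215064) = 6*I*√5974 ≈ 463.75*I)
√(450571 + N) = √(450571 + 6*I*√5974)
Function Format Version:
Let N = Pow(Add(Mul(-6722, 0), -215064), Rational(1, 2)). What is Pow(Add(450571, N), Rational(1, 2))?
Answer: Pow(Add(450571, Mul(6, I, Pow(5974, Rational(1, 2)))), Rational(1, 2)) ≈ Add(671.25, Mul(0.345, I))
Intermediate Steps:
N = Mul(6, I, Pow(5974, Rational(1, 2))) (N = Pow(Add(0, -215064), Rational(1, 2)) = Pow(-215064, Rational(1, 2)) = Mul(6, I, Pow(5974, Rational(1, 2))) ≈ Mul(463.75, I))
Pow(Add(450571, N), Rational(1, 2)) = Pow(Add(450571, Mul(6, I, Pow(5974, Rational(1, 2)))), Rational(1, 2))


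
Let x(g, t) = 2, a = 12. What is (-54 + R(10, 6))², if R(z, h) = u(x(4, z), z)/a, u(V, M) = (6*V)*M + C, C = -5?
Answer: 284089/144 ≈ 1972.8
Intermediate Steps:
u(V, M) = -5 + 6*M*V (u(V, M) = (6*V)*M - 5 = 6*M*V - 5 = -5 + 6*M*V)
R(z, h) = -5/12 + z (R(z, h) = (-5 + 6*z*2)/12 = (-5 + 12*z)*(1/12) = -5/12 + z)
(-54 + R(10, 6))² = (-54 + (-5/12 + 10))² = (-54 + 115/12)² = (-533/12)² = 284089/144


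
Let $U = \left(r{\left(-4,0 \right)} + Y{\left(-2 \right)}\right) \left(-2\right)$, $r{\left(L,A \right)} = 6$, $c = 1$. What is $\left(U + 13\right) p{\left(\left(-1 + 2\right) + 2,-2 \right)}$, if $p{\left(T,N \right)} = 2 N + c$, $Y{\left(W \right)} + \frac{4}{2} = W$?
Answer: $-27$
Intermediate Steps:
$Y{\left(W \right)} = -2 + W$
$p{\left(T,N \right)} = 1 + 2 N$ ($p{\left(T,N \right)} = 2 N + 1 = 1 + 2 N$)
$U = -4$ ($U = \left(6 - 4\right) \left(-2\right) = 2 \left(-2\right) = -4$)
$\left(U + 13\right) p{\left(\left(-1 + 2\right) + 2,-2 \right)} = \left(-4 + 13\right) \left(1 + 2 \left(-2\right)\right) = 9 \left(1 - 4\right) = 9 \left(-3\right) = -27$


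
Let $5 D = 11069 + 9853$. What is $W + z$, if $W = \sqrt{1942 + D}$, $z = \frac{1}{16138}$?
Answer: $\frac{1}{16138} + \frac{2 \sqrt{38290}}{5} \approx 78.271$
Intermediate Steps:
$D = \frac{20922}{5}$ ($D = \frac{11069 + 9853}{5} = \frac{1}{5} \cdot 20922 = \frac{20922}{5} \approx 4184.4$)
$z = \frac{1}{16138} \approx 6.1966 \cdot 10^{-5}$
$W = \frac{2 \sqrt{38290}}{5}$ ($W = \sqrt{1942 + \frac{20922}{5}} = \sqrt{\frac{30632}{5}} = \frac{2 \sqrt{38290}}{5} \approx 78.271$)
$W + z = \frac{2 \sqrt{38290}}{5} + \frac{1}{16138} = \frac{1}{16138} + \frac{2 \sqrt{38290}}{5}$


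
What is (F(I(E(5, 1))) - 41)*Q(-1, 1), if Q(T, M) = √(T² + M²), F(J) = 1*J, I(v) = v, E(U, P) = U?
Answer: -36*√2 ≈ -50.912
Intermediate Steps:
F(J) = J
Q(T, M) = √(M² + T²)
(F(I(E(5, 1))) - 41)*Q(-1, 1) = (5 - 41)*√(1² + (-1)²) = -36*√(1 + 1) = -36*√2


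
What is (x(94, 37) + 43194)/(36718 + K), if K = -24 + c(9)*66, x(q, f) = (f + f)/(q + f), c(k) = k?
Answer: 707311/610591 ≈ 1.1584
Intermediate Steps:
x(q, f) = 2*f/(f + q) (x(q, f) = (2*f)/(f + q) = 2*f/(f + q))
K = 570 (K = -24 + 9*66 = -24 + 594 = 570)
(x(94, 37) + 43194)/(36718 + K) = (2*37/(37 + 94) + 43194)/(36718 + 570) = (2*37/131 + 43194)/37288 = (2*37*(1/131) + 43194)*(1/37288) = (74/131 + 43194)*(1/37288) = (5658488/131)*(1/37288) = 707311/610591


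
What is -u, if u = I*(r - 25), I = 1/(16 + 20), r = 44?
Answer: -19/36 ≈ -0.52778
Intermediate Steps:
I = 1/36 ≈ 0.027778
u = 19/36 (u = (44 - 25)/36 = (1/36)*19 = 19/36 ≈ 0.52778)
-u = -1*19/36 = -19/36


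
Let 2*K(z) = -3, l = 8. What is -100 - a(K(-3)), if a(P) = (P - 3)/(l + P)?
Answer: -1291/13 ≈ -99.308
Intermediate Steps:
K(z) = -3/2 (K(z) = (1/2)*(-3) = -3/2)
a(P) = (-3 + P)/(8 + P) (a(P) = (P - 3)/(8 + P) = (-3 + P)/(8 + P))
-100 - a(K(-3)) = -100 - (-3 - 3/2)/(8 - 3/2) = -100 - (-9)/(13/2*2) = -100 - 2*(-9)/(13*2) = -100 - 1*(-9/13) = -100 + 9/13 = -1291/13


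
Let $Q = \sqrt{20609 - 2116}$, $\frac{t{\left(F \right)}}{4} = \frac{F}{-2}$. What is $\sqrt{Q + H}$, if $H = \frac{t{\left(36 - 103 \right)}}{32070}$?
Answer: $\frac{\sqrt{1074345 + 257121225 \sqrt{18493}}}{16035} \approx 11.662$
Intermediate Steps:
$t{\left(F \right)} = - 2 F$ ($t{\left(F \right)} = 4 \frac{F}{-2} = 4 F \left(- \frac{1}{2}\right) = 4 \left(- \frac{F}{2}\right) = - 2 F$)
$Q = \sqrt{18493} \approx 135.99$
$H = \frac{67}{16035}$ ($H = \frac{\left(-2\right) \left(36 - 103\right)}{32070} = - 2 \left(36 - 103\right) \frac{1}{32070} = \left(-2\right) \left(-67\right) \frac{1}{32070} = 134 \cdot \frac{1}{32070} = \frac{67}{16035} \approx 0.0041784$)
$\sqrt{Q + H} = \sqrt{\sqrt{18493} + \frac{67}{16035}} = \sqrt{\frac{67}{16035} + \sqrt{18493}}$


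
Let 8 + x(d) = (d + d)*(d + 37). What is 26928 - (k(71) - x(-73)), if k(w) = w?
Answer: 32105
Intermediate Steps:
x(d) = -8 + 2*d*(37 + d) (x(d) = -8 + (d + d)*(d + 37) = -8 + (2*d)*(37 + d) = -8 + 2*d*(37 + d))
26928 - (k(71) - x(-73)) = 26928 - (71 - (-8 + 2*(-73)² + 74*(-73))) = 26928 - (71 - (-8 + 2*5329 - 5402)) = 26928 - (71 - (-8 + 10658 - 5402)) = 26928 - (71 - 1*5248) = 26928 - (71 - 5248) = 26928 - 1*(-5177) = 26928 + 5177 = 32105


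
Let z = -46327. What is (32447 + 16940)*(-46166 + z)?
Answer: -4567951791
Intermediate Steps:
(32447 + 16940)*(-46166 + z) = (32447 + 16940)*(-46166 - 46327) = 49387*(-92493) = -4567951791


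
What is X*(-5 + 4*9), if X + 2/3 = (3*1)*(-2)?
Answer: -620/3 ≈ -206.67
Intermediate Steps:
X = -20/3 (X = -2/3 + (3*1)*(-2) = -2/3 + 3*(-2) = -2/3 - 6 = -20/3 ≈ -6.6667)
X*(-5 + 4*9) = -20*(-5 + 4*9)/3 = -20*(-5 + 36)/3 = -20/3*31 = -620/3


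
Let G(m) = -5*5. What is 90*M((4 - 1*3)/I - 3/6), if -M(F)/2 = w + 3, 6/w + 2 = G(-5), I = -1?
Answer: -500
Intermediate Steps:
G(m) = -25
w = -2/9 (w = 6/(-2 - 25) = 6/(-27) = 6*(-1/27) = -2/9 ≈ -0.22222)
M(F) = -50/9 (M(F) = -2*(-2/9 + 3) = -2*25/9 = -50/9)
90*M((4 - 1*3)/I - 3/6) = 90*(-50/9) = -500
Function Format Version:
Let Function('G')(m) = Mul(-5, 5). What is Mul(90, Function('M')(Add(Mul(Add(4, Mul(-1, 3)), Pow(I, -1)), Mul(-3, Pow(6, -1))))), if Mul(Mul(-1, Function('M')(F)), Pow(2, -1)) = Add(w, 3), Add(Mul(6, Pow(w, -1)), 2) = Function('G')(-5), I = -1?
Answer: -500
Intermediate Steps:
Function('G')(m) = -25
w = Rational(-2, 9) (w = Mul(6, Pow(Add(-2, -25), -1)) = Mul(6, Pow(-27, -1)) = Mul(6, Rational(-1, 27)) = Rational(-2, 9) ≈ -0.22222)
Function('M')(F) = Rational(-50, 9) (Function('M')(F) = Mul(-2, Add(Rational(-2, 9), 3)) = Mul(-2, Rational(25, 9)) = Rational(-50, 9))
Mul(90, Function('M')(Add(Mul(Add(4, Mul(-1, 3)), Pow(I, -1)), Mul(-3, Pow(6, -1))))) = Mul(90, Rational(-50, 9)) = -500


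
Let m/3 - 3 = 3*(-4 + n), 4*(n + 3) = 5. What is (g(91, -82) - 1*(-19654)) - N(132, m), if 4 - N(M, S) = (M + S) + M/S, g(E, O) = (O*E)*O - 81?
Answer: 143990929/228 ≈ 6.3154e+5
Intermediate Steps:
n = -7/4 (n = -3 + (¼)*5 = -3 + 5/4 = -7/4 ≈ -1.7500)
g(E, O) = -81 + E*O² (g(E, O) = (E*O)*O - 81 = E*O² - 81 = -81 + E*O²)
m = -171/4 (m = 9 + 3*(3*(-4 - 7/4)) = 9 + 3*(3*(-23/4)) = 9 + 3*(-69/4) = 9 - 207/4 = -171/4 ≈ -42.750)
N(M, S) = 4 - M - S - M/S (N(M, S) = 4 - ((M + S) + M/S) = 4 - (M + S + M/S) = 4 + (-M - S - M/S) = 4 - M - S - M/S)
(g(91, -82) - 1*(-19654)) - N(132, m) = ((-81 + 91*(-82)²) - 1*(-19654)) - (4 - 1*132 - 1*(-171/4) - 1*132/(-171/4)) = ((-81 + 91*6724) + 19654) - (4 - 132 + 171/4 - 1*132*(-4/171)) = ((-81 + 611884) + 19654) - (4 - 132 + 171/4 + 176/57) = (611803 + 19654) - 1*(-18733/228) = 631457 + 18733/228 = 143990929/228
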